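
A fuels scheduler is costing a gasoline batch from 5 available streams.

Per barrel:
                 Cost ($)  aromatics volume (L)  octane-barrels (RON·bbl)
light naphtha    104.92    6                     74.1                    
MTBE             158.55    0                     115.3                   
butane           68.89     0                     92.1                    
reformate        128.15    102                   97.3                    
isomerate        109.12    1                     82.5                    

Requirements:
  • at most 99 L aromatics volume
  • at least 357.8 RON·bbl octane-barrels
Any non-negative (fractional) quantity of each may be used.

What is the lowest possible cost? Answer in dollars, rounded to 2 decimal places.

$267.63

Set it up as a linear program. Let x1 = barrels of light naphtha, x2 = barrels of MTBE, x3 = barrels of butane, x4 = barrels of reformate, x5 = barrels of isomerate.
min 104.92x1 + 158.55x2 + 68.89x3 + 128.15x4 + 109.12x5 subject to:
  6x1 + 102x4 + 1x5 ≤ 99   (aromatics volume)
  74.1x1 + 115.3x2 + 92.1x3 + 97.3x4 + 82.5x5 ≥ 357.8   (octane-barrels)
  x1, x2, x3, x4, x5 ≥ 0.
The minimum-cost mix takes nothing from light naphtha, MTBE, reformate, isomerate — only butane. The octane-barrels requirement is met with equality.
Optimal quantities: butane = 3.8849 barrels.
Objective = 68.89·3.8849 = 267.6308.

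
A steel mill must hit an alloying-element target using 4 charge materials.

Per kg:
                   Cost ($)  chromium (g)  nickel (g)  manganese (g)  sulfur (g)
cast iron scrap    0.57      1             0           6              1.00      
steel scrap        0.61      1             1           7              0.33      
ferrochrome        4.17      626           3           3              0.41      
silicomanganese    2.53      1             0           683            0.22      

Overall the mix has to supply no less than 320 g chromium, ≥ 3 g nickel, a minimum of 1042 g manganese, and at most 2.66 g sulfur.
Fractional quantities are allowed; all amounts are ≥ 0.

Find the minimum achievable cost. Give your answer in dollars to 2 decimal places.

This is a linear program. Let x1 = kg of cast iron scrap, x2 = kg of steel scrap, x3 = kg of ferrochrome, x4 = kg of silicomanganese.
Minimise 0.57x1 + 0.61x2 + 4.17x3 + 2.53x4 s.t.:
  1x1 + 1x2 + 626x3 + 1x4 ≥ 320   (chromium)
  1x2 + 3x3 ≥ 3   (nickel)
  6x1 + 7x2 + 3x3 + 683x4 ≥ 1042   (manganese)
  1x1 + 0.33x2 + 0.41x3 + 0.22x4 ≤ 2.66   (sulfur)
  x1, x2, x3, x4 ≥ 0.
At the optimum only steel scrap, ferrochrome, silicomanganese are positive (cast iron scrap = 0). The chromium, nickel, manganese requirements are met with equality.
So steel scrap = 1.481 kg, ferrochrome = 0.5064 kg, silicomanganese = 1.508 kg.
Cost = 0.61·1.481 + 4.17·0.5064 + 2.53·1.508 = 6.8303.

$6.83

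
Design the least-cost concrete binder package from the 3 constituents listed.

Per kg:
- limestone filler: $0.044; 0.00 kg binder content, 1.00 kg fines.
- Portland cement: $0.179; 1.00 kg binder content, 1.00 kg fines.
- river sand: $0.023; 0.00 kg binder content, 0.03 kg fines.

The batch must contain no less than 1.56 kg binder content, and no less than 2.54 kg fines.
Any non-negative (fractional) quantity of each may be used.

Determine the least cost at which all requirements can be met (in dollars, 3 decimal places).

Let x1 = kg of limestone filler, x2 = kg of Portland cement, x3 = kg of river sand.
min 0.044x1 + 0.179x2 + 0.023x3 subject to:
  1x2 ≥ 1.56   (binder content)
  1x1 + 1x2 + 0.03x3 ≥ 2.54   (fines)
  x1, x2, x3 ≥ 0.
The cheapest feasible vertex uses only limestone filler, Portland cement; river sand is not used. Binding constraints: binder content and fines.
So limestone filler = 0.98 kg, Portland cement = 1.56 kg.
Objective = 0.044·0.98 + 0.179·1.56 = 0.32236.

$0.322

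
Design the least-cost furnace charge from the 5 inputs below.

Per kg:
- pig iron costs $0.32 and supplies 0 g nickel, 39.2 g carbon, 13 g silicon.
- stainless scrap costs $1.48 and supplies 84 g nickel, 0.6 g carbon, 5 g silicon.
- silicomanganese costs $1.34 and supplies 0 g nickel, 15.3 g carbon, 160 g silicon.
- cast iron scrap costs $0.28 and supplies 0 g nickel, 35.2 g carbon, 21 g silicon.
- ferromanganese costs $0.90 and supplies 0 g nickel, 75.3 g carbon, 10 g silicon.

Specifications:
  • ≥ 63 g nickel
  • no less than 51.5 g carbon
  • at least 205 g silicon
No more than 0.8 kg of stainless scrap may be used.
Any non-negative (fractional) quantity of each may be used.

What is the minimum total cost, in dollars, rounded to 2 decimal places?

This is a linear program. Let x1 = kg of pig iron, x2 = kg of stainless scrap, x3 = kg of silicomanganese, x4 = kg of cast iron scrap, x5 = kg of ferromanganese.
min 0.32x1 + 1.48x2 + 1.34x3 + 0.28x4 + 0.9x5 with:
  84x2 ≥ 63   (nickel)
  39.2x1 + 0.6x2 + 15.3x3 + 35.2x4 + 75.3x5 ≥ 51.5   (carbon)
  13x1 + 5x2 + 160x3 + 21x4 + 10x5 ≥ 205   (silicon)
  x2 ≤ 0.8
  x1, x2, x3, x4, x5 ≥ 0.
At the optimum only stainless scrap, silicomanganese, cast iron scrap are positive (pig iron, ferromanganese = 0). There the nickel, carbon, silicon constraints are tight.
Solving gives x2 = 0.75, x3 = 1.132, x4 = 0.9582.
Hence cost = 1.48·0.75 + 1.34·1.132 + 0.28·0.9582 = $2.8952.

$2.90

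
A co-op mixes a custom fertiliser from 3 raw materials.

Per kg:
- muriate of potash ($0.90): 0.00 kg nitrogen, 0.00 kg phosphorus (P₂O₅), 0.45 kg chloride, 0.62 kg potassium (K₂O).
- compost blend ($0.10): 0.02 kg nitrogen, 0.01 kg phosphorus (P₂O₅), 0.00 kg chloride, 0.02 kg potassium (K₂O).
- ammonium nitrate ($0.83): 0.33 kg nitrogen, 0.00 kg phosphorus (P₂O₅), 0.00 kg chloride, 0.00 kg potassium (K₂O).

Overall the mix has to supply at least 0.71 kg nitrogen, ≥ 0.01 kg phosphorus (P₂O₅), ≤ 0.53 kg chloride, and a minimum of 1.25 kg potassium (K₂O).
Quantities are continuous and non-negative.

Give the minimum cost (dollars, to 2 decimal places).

This is a linear program. Let x1 = kg of muriate of potash, x2 = kg of compost blend, x3 = kg of ammonium nitrate.
Minimise 0.9x1 + 0.1x2 + 0.83x3 subject to:
  0.02x2 + 0.33x3 ≥ 0.71   (nitrogen)
  0.01x2 ≥ 0.01   (phosphorus (P₂O₅))
  0.45x1 ≤ 0.53   (chloride)
  0.62x1 + 0.02x2 ≥ 1.25   (potassium (K₂O))
  x1, x2, x3 ≥ 0.
All 3 inputs are positive at the optimum. Binding constraints: nitrogen, chloride, potassium (K₂O).
That vertex is x1 = 1.178, x2 = 25.99, x3 = 0.5764.
Hence cost = 0.9·1.178 + 0.1·25.99 + 0.83·0.5764 = $4.1376.

$4.14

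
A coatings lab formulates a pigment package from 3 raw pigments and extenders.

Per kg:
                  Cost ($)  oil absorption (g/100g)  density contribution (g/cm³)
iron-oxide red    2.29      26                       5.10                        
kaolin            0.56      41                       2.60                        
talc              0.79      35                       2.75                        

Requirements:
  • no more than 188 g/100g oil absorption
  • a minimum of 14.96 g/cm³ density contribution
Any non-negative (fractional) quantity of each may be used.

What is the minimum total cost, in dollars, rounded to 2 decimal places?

$4.27

Treat it as an LP. Let x1 = kg of iron-oxide red, x2 = kg of kaolin, x3 = kg of talc.
min 2.29x1 + 0.56x2 + 0.79x3 subject to:
  26x1 + 41x2 + 35x3 ≤ 188   (oil absorption)
  5.1x1 + 2.6x2 + 2.75x3 ≥ 14.96   (density contribution)
  x1, x2, x3 ≥ 0.
The optimal basis is {iron-oxide red, kaolin}; talc drops out. The oil absorption and density contribution requirements are met with equality.
Solving gives x1 = 0.8803, x2 = 4.027.
Total cost: 2.29·0.8803 + 0.56·4.027 = 4.2710.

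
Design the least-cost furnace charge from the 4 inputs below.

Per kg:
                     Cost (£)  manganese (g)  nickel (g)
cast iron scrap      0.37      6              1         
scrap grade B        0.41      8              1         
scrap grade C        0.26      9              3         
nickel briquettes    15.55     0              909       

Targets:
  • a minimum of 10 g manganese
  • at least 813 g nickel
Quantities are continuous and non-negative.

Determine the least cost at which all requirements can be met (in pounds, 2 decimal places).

£14.14

Let x1 = kg of cast iron scrap, x2 = kg of scrap grade B, x3 = kg of scrap grade C, x4 = kg of nickel briquettes.
Minimise 0.37x1 + 0.41x2 + 0.26x3 + 15.55x4 with:
  6x1 + 8x2 + 9x3 ≥ 10   (manganese)
  1x1 + 1x2 + 3x3 + 909x4 ≥ 813   (nickel)
  x1, x2, x3, x4 ≥ 0.
The cheapest feasible vertex uses only scrap grade C, nickel briquettes; cast iron scrap, scrap grade B are not used. There the manganese and nickel constraints are tight.
Solving gives x3 = 1.111, x4 = 0.8907.
Objective = 0.26·1.111 + 15.55·0.8907 = 14.1392.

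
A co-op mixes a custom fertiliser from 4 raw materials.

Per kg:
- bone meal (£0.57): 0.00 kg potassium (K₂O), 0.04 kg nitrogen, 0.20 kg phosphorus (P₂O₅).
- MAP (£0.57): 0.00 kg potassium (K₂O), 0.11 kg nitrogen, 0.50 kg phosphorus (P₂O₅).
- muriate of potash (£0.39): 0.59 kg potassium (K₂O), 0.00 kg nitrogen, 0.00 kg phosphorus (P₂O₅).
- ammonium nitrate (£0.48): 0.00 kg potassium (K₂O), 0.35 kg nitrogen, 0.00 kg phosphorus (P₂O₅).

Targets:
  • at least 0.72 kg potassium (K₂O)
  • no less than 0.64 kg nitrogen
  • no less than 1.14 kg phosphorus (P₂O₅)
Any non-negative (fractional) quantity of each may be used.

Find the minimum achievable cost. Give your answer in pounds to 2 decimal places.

Let x1 = kg of bone meal, x2 = kg of MAP, x3 = kg of muriate of potash, x4 = kg of ammonium nitrate.
min 0.57x1 + 0.57x2 + 0.39x3 + 0.48x4 s.t.:
  0.59x3 ≥ 0.72   (potassium (K₂O))
  0.04x1 + 0.11x2 + 0.35x4 ≥ 0.64   (nitrogen)
  0.2x1 + 0.5x2 ≥ 1.14   (phosphorus (P₂O₅))
  x1, x2, x3, x4 ≥ 0.
The cheapest feasible vertex uses only MAP, muriate of potash, ammonium nitrate; bone meal is not used. There the potassium (K₂O), nitrogen, phosphorus (P₂O₅) constraints are tight.
Optimal quantities: MAP = 2.28 kg, muriate of potash = 1.22 kg, ammonium nitrate = 1.112 kg.
Hence cost = 0.57·2.28 + 0.39·1.22 + 0.48·1.112 = £2.3092.

£2.31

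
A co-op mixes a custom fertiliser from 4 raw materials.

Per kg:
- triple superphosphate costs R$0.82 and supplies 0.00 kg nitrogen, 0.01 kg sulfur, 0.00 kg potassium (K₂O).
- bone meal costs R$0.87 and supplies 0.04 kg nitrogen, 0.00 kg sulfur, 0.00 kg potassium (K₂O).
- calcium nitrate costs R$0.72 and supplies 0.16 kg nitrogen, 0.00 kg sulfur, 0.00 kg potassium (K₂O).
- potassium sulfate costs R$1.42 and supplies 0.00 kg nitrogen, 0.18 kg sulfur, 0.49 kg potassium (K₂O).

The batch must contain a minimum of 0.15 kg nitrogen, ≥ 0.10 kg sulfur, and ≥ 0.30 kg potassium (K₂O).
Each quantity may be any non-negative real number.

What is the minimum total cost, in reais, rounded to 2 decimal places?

R$1.54

Let x1 = kg of triple superphosphate, x2 = kg of bone meal, x3 = kg of calcium nitrate, x4 = kg of potassium sulfate.
Minimise 0.82x1 + 0.87x2 + 0.72x3 + 1.42x4 s.t.:
  0.04x2 + 0.16x3 ≥ 0.15   (nitrogen)
  0.01x1 + 0.18x4 ≥ 0.1   (sulfur)
  0.49x4 ≥ 0.3   (potassium (K₂O))
  x1, x2, x3, x4 ≥ 0.
The minimum-cost mix takes nothing from triple superphosphate, bone meal — only calcium nitrate, potassium sulfate. Binding constraints: nitrogen and potassium (K₂O).
So calcium nitrate = 0.9375 kg, potassium sulfate = 0.6122 kg.
Hence cost = 0.72·0.9375 + 1.42·0.6122 = R$1.5443.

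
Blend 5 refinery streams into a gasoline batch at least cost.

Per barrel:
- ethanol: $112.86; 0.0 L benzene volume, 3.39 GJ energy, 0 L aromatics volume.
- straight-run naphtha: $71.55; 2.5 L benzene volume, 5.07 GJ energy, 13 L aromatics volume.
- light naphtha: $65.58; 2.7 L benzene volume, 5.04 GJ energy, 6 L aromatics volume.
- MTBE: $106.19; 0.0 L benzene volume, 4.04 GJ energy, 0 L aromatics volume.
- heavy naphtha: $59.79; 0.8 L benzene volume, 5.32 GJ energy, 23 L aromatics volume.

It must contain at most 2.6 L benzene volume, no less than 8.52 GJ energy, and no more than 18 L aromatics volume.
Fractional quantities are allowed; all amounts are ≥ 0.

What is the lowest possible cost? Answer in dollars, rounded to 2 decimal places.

$124.84

Let x1 = barrels of ethanol, x2 = barrels of straight-run naphtha, x3 = barrels of light naphtha, x4 = barrels of MTBE, x5 = barrels of heavy naphtha.
Minimize 112.86x1 + 71.55x2 + 65.58x3 + 106.19x4 + 59.79x5 s.t.:
  2.5x2 + 2.7x3 + 0.8x5 ≤ 2.6   (benzene volume)
  3.39x1 + 5.07x2 + 5.04x3 + 4.04x4 + 5.32x5 ≥ 8.52   (energy)
  13x2 + 6x3 + 23x5 ≤ 18   (aromatics volume)
  x1, x2, x3, x4, x5 ≥ 0.
The optimal basis is {light naphtha, MTBE, heavy naphtha}; ethanol, straight-run naphtha drop out. There the benzene volume, energy, aromatics volume constraints are tight.
Optimal quantities: light naphtha = 0.7923 barrels, MTBE = 0.3621 barrels, heavy naphtha = 0.5759 barrels.
Total cost: 65.58·0.7923 + 106.19·0.3621 + 59.79·0.5759 = 124.8435.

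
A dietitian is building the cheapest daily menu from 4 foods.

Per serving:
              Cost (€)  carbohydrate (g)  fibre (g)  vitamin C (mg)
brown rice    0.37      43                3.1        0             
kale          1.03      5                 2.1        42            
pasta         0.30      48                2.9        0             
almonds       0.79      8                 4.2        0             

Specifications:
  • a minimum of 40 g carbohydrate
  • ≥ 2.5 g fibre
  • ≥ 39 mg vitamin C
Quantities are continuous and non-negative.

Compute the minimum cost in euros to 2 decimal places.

Let x1 = servings of brown rice, x2 = servings of kale, x3 = servings of pasta, x4 = servings of almonds.
Minimise 0.37x1 + 1.03x2 + 0.3x3 + 0.79x4 s.t.:
  43x1 + 5x2 + 48x3 + 8x4 ≥ 40   (carbohydrate)
  3.1x1 + 2.1x2 + 2.9x3 + 4.2x4 ≥ 2.5   (fibre)
  42x2 ≥ 39   (vitamin C)
  x1, x2, x3, x4 ≥ 0.
The minimum-cost mix takes nothing from brown rice, almonds — only kale, pasta. Binding constraints: carbohydrate and vitamin C.
Solving gives x2 = 0.9286, x3 = 0.7366.
Total cost: 1.03·0.9286 + 0.3·0.7366 = 1.1774.

€1.18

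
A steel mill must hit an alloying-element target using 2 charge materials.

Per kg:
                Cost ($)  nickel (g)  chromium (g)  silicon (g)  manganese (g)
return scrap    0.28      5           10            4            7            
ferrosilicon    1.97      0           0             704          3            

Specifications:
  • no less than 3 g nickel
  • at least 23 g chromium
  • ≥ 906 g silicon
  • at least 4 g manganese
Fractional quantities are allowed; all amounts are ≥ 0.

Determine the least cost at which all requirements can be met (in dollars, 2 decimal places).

Let x1 = kg of return scrap, x2 = kg of ferrosilicon.
Minimise 0.28x1 + 1.97x2 s.t.:
  5x1 ≥ 3   (nickel)
  10x1 ≥ 23   (chromium)
  4x1 + 704x2 ≥ 906   (silicon)
  7x1 + 3x2 ≥ 4   (manganese)
  x1, x2 ≥ 0.
Both inputs are positive at the optimum. The chromium and silicon requirements are met with equality.
Solving gives x1 = 2.3, x2 = 1.274.
Objective = 0.28·2.3 + 1.97·1.274 = 3.1538.

$3.15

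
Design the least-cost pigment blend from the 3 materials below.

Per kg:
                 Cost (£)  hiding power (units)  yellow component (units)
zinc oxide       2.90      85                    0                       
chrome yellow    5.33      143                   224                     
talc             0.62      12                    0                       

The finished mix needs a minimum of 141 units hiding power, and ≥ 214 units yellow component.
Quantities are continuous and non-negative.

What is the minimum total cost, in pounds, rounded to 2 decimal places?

£5.24

Set it up as a linear program. Let x1 = kg of zinc oxide, x2 = kg of chrome yellow, x3 = kg of talc.
min 2.9x1 + 5.33x2 + 0.62x3 subject to:
  85x1 + 143x2 + 12x3 ≥ 141   (hiding power)
  224x2 ≥ 214   (yellow component)
  x1, x2, x3 ≥ 0.
The minimum-cost mix takes nothing from talc — only zinc oxide, chrome yellow. The hiding power and yellow component requirements are met with equality.
Optimal quantities: zinc oxide = 0.05158 kg, chrome yellow = 0.9554 kg.
Objective = 2.9·0.05158 + 5.33·0.9554 = 5.2419.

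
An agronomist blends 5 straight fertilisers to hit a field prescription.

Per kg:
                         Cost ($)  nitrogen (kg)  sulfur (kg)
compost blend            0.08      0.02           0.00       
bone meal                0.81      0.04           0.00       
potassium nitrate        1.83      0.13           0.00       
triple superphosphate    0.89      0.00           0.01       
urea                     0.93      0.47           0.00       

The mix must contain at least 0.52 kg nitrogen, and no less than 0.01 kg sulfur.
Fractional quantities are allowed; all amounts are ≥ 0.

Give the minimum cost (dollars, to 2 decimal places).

This is a linear program. Let x1 = kg of compost blend, x2 = kg of bone meal, x3 = kg of potassium nitrate, x4 = kg of triple superphosphate, x5 = kg of urea.
min 0.08x1 + 0.81x2 + 1.83x3 + 0.89x4 + 0.93x5 with:
  0.02x1 + 0.04x2 + 0.13x3 + 0.47x5 ≥ 0.52   (nitrogen)
  0.01x4 ≥ 0.01   (sulfur)
  x1, x2, x3, x4, x5 ≥ 0.
The cheapest feasible vertex uses only triple superphosphate, urea; compost blend, bone meal, potassium nitrate are not used. There the nitrogen and sulfur constraints are tight.
Solving gives x4 = 1, x5 = 1.106.
Total cost: 0.89·1 + 0.93·1.106 = 1.9186.

$1.92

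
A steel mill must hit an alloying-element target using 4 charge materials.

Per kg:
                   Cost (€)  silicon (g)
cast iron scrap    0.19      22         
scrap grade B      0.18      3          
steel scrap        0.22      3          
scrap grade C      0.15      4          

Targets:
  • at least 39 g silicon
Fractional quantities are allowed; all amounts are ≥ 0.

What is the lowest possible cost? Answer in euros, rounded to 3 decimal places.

This is a linear program. Let x1 = kg of cast iron scrap, x2 = kg of scrap grade B, x3 = kg of steel scrap, x4 = kg of scrap grade C.
min 0.19x1 + 0.18x2 + 0.22x3 + 0.15x4 with:
  22x1 + 3x2 + 3x3 + 4x4 ≥ 39   (silicon)
  x1, x2, x3, x4 ≥ 0.
The minimum-cost mix takes nothing from scrap grade B, steel scrap, scrap grade C — only cast iron scrap. Binding constraint: silicon.
Optimal quantities: cast iron scrap = 1.773 kg.
Objective = 0.19·1.773 = 0.33687.

€0.337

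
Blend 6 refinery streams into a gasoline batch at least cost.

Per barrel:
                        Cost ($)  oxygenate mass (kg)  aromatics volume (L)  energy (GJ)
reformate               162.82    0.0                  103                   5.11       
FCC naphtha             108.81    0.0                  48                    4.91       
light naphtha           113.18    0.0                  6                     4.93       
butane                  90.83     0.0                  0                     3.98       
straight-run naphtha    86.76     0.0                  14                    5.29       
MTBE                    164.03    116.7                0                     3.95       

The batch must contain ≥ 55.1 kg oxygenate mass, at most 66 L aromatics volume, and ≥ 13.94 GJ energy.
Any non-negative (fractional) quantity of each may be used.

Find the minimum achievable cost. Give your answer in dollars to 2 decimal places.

$275.49

Let x1 = barrels of reformate, x2 = barrels of FCC naphtha, x3 = barrels of light naphtha, x4 = barrels of butane, x5 = barrels of straight-run naphtha, x6 = barrels of MTBE.
Minimize 162.82x1 + 108.81x2 + 113.18x3 + 90.83x4 + 86.76x5 + 164.03x6 subject to:
  116.7x6 ≥ 55.1   (oxygenate mass)
  103x1 + 48x2 + 6x3 + 14x5 ≤ 66   (aromatics volume)
  5.11x1 + 4.91x2 + 4.93x3 + 3.98x4 + 5.29x5 + 3.95x6 ≥ 13.94   (energy)
  x1, x2, x3, x4, x5, x6 ≥ 0.
The cheapest feasible vertex uses only straight-run naphtha, MTBE; reformate, FCC naphtha, light naphtha, butane are not used. The oxygenate mass and energy requirements are met with equality.
That vertex is x5 = 2.2826, x6 = 0.47215.
Total cost: 86.76·2.2826 + 164.03·0.47215 = 275.4851.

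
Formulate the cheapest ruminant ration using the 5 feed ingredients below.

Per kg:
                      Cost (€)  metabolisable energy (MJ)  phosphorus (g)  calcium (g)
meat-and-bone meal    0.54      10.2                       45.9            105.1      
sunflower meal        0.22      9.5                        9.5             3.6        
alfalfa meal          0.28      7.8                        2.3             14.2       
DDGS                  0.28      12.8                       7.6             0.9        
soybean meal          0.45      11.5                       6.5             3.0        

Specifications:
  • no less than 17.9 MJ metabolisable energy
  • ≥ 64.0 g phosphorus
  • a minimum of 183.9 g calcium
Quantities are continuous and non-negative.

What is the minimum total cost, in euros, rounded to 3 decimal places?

Let x1 = kg of meat-and-bone meal, x2 = kg of sunflower meal, x3 = kg of alfalfa meal, x4 = kg of DDGS, x5 = kg of soybean meal.
Minimize 0.54x1 + 0.22x2 + 0.28x3 + 0.28x4 + 0.45x5 with:
  10.2x1 + 9.5x2 + 7.8x3 + 12.8x4 + 11.5x5 ≥ 17.9   (metabolisable energy)
  45.9x1 + 9.5x2 + 2.3x3 + 7.6x4 + 6.5x5 ≥ 64   (phosphorus)
  105.1x1 + 3.6x2 + 14.2x3 + 0.9x4 + 3x5 ≥ 183.9   (calcium)
  x1, x2, x3, x4, x5 ≥ 0.
The minimum-cost mix takes nothing from sunflower meal, alfalfa meal, soybean meal — only meat-and-bone meal, DDGS. The metabolisable energy and calcium requirements are met with equality.
Optimal quantities: meat-and-bone meal = 1.75 kg, DDGS = 0.004124 kg.
Objective = 0.54·1.75 + 0.28·0.004124 = 0.94615.

€0.946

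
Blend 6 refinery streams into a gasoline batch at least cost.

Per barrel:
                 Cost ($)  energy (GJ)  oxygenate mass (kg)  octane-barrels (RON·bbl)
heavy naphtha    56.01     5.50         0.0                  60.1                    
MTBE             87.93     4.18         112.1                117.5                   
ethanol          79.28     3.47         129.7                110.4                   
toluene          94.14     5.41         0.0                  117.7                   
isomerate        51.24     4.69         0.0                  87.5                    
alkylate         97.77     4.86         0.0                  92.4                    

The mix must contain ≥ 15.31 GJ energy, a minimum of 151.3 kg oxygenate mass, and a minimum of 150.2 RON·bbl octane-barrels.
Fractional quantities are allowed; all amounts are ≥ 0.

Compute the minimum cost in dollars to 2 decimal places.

Let x1 = barrels of heavy naphtha, x2 = barrels of MTBE, x3 = barrels of ethanol, x4 = barrels of toluene, x5 = barrels of isomerate, x6 = barrels of alkylate.
Minimize 56.01x1 + 87.93x2 + 79.28x3 + 94.14x4 + 51.24x5 + 97.77x6 s.t.:
  5.5x1 + 4.18x2 + 3.47x3 + 5.41x4 + 4.69x5 + 4.86x6 ≥ 15.31   (energy)
  112.1x2 + 129.7x3 ≥ 151.3   (oxygenate mass)
  60.1x1 + 117.5x2 + 110.4x3 + 117.7x4 + 87.5x5 + 92.4x6 ≥ 150.2   (octane-barrels)
  x1, x2, x3, x4, x5, x6 ≥ 0.
At the optimum only heavy naphtha, ethanol are positive (MTBE, toluene, isomerate, alkylate = 0). Binding constraints: energy and oxygenate mass.
Solving gives x1 = 2.0477, x3 = 1.1665.
Total cost: 56.01·2.0477 + 79.28·1.1665 = 207.1718.

$207.17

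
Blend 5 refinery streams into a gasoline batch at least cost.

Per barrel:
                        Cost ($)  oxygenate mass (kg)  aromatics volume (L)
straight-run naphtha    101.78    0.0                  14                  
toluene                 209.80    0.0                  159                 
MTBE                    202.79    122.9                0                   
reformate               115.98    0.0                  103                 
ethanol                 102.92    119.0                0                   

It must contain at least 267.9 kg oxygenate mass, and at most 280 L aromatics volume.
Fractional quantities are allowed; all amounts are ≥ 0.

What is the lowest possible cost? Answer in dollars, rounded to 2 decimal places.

Set it up as a linear program. Let x1 = barrels of straight-run naphtha, x2 = barrels of toluene, x3 = barrels of MTBE, x4 = barrels of reformate, x5 = barrels of ethanol.
Minimise 101.78x1 + 209.8x2 + 202.79x3 + 115.98x4 + 102.92x5 subject to:
  122.9x3 + 119x5 ≥ 267.9   (oxygenate mass)
  14x1 + 159x2 + 103x4 ≤ 280   (aromatics volume)
  x1, x2, x3, x4, x5 ≥ 0.
The optimal basis is {ethanol}; straight-run naphtha, toluene, MTBE, reformate drop out. Binding constraint: oxygenate mass.
Solving gives x5 = 2.2513.
Hence cost = 102.92·2.2513 = $231.7038.

$231.70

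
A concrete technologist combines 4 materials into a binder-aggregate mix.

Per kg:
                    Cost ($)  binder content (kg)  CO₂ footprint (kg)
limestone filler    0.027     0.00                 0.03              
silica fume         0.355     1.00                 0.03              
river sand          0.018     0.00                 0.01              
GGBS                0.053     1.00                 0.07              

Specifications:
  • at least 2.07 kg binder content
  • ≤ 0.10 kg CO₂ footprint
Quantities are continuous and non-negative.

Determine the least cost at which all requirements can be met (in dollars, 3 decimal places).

Let x1 = kg of limestone filler, x2 = kg of silica fume, x3 = kg of river sand, x4 = kg of GGBS.
Minimise 0.027x1 + 0.355x2 + 0.018x3 + 0.053x4 s.t.:
  1x2 + 1x4 ≥ 2.07   (binder content)
  0.03x1 + 0.03x2 + 0.01x3 + 0.07x4 ≤ 0.1   (CO₂ footprint)
  x1, x2, x3, x4 ≥ 0.
The minimum-cost mix takes nothing from limestone filler, river sand — only silica fume, GGBS. The binder content and CO₂ footprint requirements are met with equality.
That vertex is x2 = 1.122, x4 = 0.9475.
Total cost: 0.355·1.122 + 0.053·0.9475 = 0.44853.

$0.449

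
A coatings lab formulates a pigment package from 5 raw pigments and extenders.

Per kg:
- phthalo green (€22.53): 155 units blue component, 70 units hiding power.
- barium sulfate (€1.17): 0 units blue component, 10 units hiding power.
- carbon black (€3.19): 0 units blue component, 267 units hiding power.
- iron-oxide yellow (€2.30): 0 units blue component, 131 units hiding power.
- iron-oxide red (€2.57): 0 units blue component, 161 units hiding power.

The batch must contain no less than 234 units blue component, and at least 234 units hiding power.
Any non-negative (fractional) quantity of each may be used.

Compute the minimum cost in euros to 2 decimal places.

€35.55

Let x1 = kg of phthalo green, x2 = kg of barium sulfate, x3 = kg of carbon black, x4 = kg of iron-oxide yellow, x5 = kg of iron-oxide red.
min 22.53x1 + 1.17x2 + 3.19x3 + 2.3x4 + 2.57x5 subject to:
  155x1 ≥ 234   (blue component)
  70x1 + 10x2 + 267x3 + 131x4 + 161x5 ≥ 234   (hiding power)
  x1, x2, x3, x4, x5 ≥ 0.
The minimum-cost mix takes nothing from barium sulfate, iron-oxide yellow, iron-oxide red — only phthalo green, carbon black. Binding constraints: blue component and hiding power.
So phthalo green = 1.51 kg, carbon black = 0.4806 kg.
Total cost: 22.53·1.51 + 3.19·0.4806 = 35.5534.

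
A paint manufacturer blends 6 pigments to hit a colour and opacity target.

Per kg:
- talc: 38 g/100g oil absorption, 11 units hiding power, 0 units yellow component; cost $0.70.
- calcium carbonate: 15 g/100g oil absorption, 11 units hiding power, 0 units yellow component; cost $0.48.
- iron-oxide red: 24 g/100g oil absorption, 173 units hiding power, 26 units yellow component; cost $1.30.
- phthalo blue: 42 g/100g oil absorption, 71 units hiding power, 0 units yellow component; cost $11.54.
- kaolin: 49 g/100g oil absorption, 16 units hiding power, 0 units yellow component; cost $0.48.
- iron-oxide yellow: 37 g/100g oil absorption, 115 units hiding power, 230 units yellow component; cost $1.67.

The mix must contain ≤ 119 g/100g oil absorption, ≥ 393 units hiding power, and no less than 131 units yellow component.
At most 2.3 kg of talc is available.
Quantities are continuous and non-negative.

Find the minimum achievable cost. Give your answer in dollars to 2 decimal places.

$3.23

Set it up as a linear program. Let x1 = kg of talc, x2 = kg of calcium carbonate, x3 = kg of iron-oxide red, x4 = kg of phthalo blue, x5 = kg of kaolin, x6 = kg of iron-oxide yellow.
Minimise 0.7x1 + 0.48x2 + 1.3x3 + 11.54x4 + 0.48x5 + 1.67x6 with:
  38x1 + 15x2 + 24x3 + 42x4 + 49x5 + 37x6 ≤ 119   (oil absorption)
  11x1 + 11x2 + 173x3 + 71x4 + 16x5 + 115x6 ≥ 393   (hiding power)
  26x3 + 230x6 ≥ 131   (yellow component)
  x1 ≤ 2.3
  x1, x2, x3, x4, x5, x6 ≥ 0.
The cheapest feasible vertex uses only iron-oxide red, iron-oxide yellow; talc, calcium carbonate, phthalo blue, kaolin are not used. Binding constraints: hiding power and yellow component.
So iron-oxide red = 2.047 kg, iron-oxide yellow = 0.3382 kg.
Total cost: 1.3·2.047 + 1.67·0.3382 = 3.2259.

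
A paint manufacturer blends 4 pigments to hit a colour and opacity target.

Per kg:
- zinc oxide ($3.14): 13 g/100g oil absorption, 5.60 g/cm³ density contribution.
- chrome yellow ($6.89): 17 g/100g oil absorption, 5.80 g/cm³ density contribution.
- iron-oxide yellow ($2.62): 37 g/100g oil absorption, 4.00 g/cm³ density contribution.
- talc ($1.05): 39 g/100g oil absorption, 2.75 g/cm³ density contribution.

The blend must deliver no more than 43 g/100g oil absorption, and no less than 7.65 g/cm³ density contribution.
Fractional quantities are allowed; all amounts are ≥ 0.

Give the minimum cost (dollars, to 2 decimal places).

Let x1 = kg of zinc oxide, x2 = kg of chrome yellow, x3 = kg of iron-oxide yellow, x4 = kg of talc.
min 3.14x1 + 6.89x2 + 2.62x3 + 1.05x4 s.t.:
  13x1 + 17x2 + 37x3 + 39x4 ≤ 43   (oil absorption)
  5.6x1 + 5.8x2 + 4x3 + 2.75x4 ≥ 7.65   (density contribution)
  x1, x2, x3, x4 ≥ 0.
The optimal basis is {zinc oxide, talc}; chrome yellow, iron-oxide yellow drop out. There the oil absorption and density contribution constraints are tight.
That vertex is x1 = 0.986, x4 = 0.7739.
Total cost: 3.14·0.986 + 1.05·0.7739 = 3.9086.

$3.91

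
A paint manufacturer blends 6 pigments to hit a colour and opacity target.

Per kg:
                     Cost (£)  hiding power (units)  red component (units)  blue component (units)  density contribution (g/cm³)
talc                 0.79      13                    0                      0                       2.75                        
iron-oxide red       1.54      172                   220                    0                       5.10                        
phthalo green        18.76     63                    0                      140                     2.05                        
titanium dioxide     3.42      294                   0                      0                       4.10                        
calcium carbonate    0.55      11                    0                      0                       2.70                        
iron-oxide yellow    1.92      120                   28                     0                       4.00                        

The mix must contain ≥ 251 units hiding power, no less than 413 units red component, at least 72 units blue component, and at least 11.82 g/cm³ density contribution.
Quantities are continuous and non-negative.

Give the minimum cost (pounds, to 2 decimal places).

Let x1 = kg of talc, x2 = kg of iron-oxide red, x3 = kg of phthalo green, x4 = kg of titanium dioxide, x5 = kg of calcium carbonate, x6 = kg of iron-oxide yellow.
min 0.79x1 + 1.54x2 + 18.76x3 + 3.42x4 + 0.55x5 + 1.92x6 s.t.:
  13x1 + 172x2 + 63x3 + 294x4 + 11x5 + 120x6 ≥ 251   (hiding power)
  220x2 + 28x6 ≥ 413   (red component)
  140x3 ≥ 72   (blue component)
  2.75x1 + 5.1x2 + 2.05x3 + 4.1x4 + 2.7x5 + 4x6 ≥ 11.82   (density contribution)
  x1, x2, x3, x4, x5, x6 ≥ 0.
The optimal basis is {iron-oxide red, phthalo green, calcium carbonate}; talc, titanium dioxide, iron-oxide yellow drop out. There the red component, blue component, density contribution constraints are tight.
So iron-oxide red = 1.877 kg, phthalo green = 0.5143 kg, calcium carbonate = 0.4413 kg.
Objective = 1.54·1.877 + 18.76·0.5143 + 0.55·0.4413 = 12.7816.

£12.78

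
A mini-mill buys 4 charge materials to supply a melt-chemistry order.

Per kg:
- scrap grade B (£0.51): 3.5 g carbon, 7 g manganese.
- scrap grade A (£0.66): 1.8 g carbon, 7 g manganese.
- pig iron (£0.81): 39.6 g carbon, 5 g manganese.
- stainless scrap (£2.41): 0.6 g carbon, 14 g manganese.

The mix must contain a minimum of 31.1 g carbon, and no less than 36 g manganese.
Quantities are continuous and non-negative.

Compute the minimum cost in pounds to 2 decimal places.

£2.78

Let x1 = kg of scrap grade B, x2 = kg of scrap grade A, x3 = kg of pig iron, x4 = kg of stainless scrap.
Minimize 0.51x1 + 0.66x2 + 0.81x3 + 2.41x4 s.t.:
  3.5x1 + 1.8x2 + 39.6x3 + 0.6x4 ≥ 31.1   (carbon)
  7x1 + 7x2 + 5x3 + 14x4 ≥ 36   (manganese)
  x1, x2, x3, x4 ≥ 0.
The cheapest feasible vertex uses only scrap grade B, pig iron; scrap grade A, stainless scrap are not used. Binding constraints: carbon and manganese.
So scrap grade B = 4.891 kg, pig iron = 0.3531 kg.
Objective = 0.51·4.891 + 0.81·0.3531 = 2.7804.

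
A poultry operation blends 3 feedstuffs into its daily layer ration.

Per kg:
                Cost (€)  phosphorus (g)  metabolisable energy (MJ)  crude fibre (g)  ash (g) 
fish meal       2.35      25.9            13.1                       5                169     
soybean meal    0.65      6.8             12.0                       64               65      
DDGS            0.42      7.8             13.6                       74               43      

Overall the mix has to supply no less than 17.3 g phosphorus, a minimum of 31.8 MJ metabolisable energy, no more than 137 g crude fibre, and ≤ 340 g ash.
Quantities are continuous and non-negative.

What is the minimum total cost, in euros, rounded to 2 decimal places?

€2.04

Let x1 = kg of fish meal, x2 = kg of soybean meal, x3 = kg of DDGS.
Minimize 2.35x1 + 0.65x2 + 0.42x3 s.t.:
  25.9x1 + 6.8x2 + 7.8x3 ≥ 17.3   (phosphorus)
  13.1x1 + 12x2 + 13.6x3 ≥ 31.8   (metabolisable energy)
  5x1 + 64x2 + 74x3 ≤ 137   (crude fibre)
  169x1 + 65x2 + 43x3 ≤ 340   (ash)
  x1, x2, x3 ≥ 0.
The minimum-cost mix takes nothing from soybean meal — only fish meal, DDGS. The metabolisable energy and crude fibre requirements are met with equality.
Solving gives x1 = 0.5436, x3 = 1.815.
Cost = 2.35·0.5436 + 0.42·1.815 = 2.0398.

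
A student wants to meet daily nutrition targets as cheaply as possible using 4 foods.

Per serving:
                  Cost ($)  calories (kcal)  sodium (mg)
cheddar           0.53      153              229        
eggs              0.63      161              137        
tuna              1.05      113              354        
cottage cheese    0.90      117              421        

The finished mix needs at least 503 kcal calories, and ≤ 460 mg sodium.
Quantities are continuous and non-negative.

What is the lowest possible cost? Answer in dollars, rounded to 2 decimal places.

Let x1 = servings of cheddar, x2 = servings of eggs, x3 = servings of tuna, x4 = servings of cottage cheese.
min 0.53x1 + 0.63x2 + 1.05x3 + 0.9x4 with:
  153x1 + 161x2 + 113x3 + 117x4 ≥ 503   (calories)
  229x1 + 137x2 + 354x3 + 421x4 ≤ 460   (sodium)
  x1, x2, x3, x4 ≥ 0.
The cheapest feasible vertex uses only cheddar, eggs; tuna, cottage cheese are not used. The calories and sodium requirements are met with equality.
That vertex is x1 = 0.3237, x2 = 2.817.
Hence cost = 0.53·0.3237 + 0.63·2.817 = $1.9463.

$1.95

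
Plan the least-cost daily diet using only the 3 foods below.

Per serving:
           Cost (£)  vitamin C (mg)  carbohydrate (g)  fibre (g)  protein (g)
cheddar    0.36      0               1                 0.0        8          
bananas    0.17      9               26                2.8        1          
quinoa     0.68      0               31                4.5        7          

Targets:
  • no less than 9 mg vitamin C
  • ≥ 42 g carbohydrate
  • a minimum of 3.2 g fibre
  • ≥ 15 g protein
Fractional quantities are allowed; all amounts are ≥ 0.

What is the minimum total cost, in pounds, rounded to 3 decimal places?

This is a linear program. Let x1 = servings of cheddar, x2 = servings of bananas, x3 = servings of quinoa.
Minimize 0.36x1 + 0.17x2 + 0.68x3 with:
  9x2 ≥ 9   (vitamin C)
  1x1 + 26x2 + 31x3 ≥ 42   (carbohydrate)
  2.8x2 + 4.5x3 ≥ 3.2   (fibre)
  8x1 + 1x2 + 7x3 ≥ 15   (protein)
  x1, x2, x3 ≥ 0.
The optimal basis is {cheddar, bananas}; quinoa drops out. Binding constraints: carbohydrate and protein.
That vertex is x1 = 1.681, x2 = 1.551.
Hence cost = 0.36·1.681 + 0.17·1.551 = £0.86883.

£0.869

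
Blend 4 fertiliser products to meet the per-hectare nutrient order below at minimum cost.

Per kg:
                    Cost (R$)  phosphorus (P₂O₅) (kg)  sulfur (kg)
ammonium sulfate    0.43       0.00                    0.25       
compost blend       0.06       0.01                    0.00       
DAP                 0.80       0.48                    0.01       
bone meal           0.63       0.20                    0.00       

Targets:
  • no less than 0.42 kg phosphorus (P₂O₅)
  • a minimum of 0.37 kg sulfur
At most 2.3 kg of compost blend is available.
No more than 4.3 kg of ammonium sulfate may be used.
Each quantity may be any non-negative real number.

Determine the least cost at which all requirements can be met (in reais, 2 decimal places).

R$1.32

Treat it as an LP. Let x1 = kg of ammonium sulfate, x2 = kg of compost blend, x3 = kg of DAP, x4 = kg of bone meal.
min 0.43x1 + 0.06x2 + 0.8x3 + 0.63x4 subject to:
  0.01x2 + 0.48x3 + 0.2x4 ≥ 0.42   (phosphorus (P₂O₅))
  0.25x1 + 0.01x3 ≥ 0.37   (sulfur)
  x2 ≤ 2.3
  x1 ≤ 4.3
  x1, x2, x3, x4 ≥ 0.
At the optimum only ammonium sulfate, DAP are positive (compost blend, bone meal = 0). There the phosphorus (P₂O₅) and sulfur constraints are tight.
Optimal quantities: ammonium sulfate = 1.445 kg, DAP = 0.875 kg.
Total cost: 0.43·1.445 + 0.8·0.875 = 1.3214.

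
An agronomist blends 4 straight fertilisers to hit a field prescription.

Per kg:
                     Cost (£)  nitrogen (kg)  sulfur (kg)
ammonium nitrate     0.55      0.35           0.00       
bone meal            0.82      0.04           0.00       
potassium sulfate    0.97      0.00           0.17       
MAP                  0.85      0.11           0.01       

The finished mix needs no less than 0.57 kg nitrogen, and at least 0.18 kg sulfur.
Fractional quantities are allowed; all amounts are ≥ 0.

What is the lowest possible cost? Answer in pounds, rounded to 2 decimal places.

£1.92

Let x1 = kg of ammonium nitrate, x2 = kg of bone meal, x3 = kg of potassium sulfate, x4 = kg of MAP.
Minimize 0.55x1 + 0.82x2 + 0.97x3 + 0.85x4 with:
  0.35x1 + 0.04x2 + 0.11x4 ≥ 0.57   (nitrogen)
  0.17x3 + 0.01x4 ≥ 0.18   (sulfur)
  x1, x2, x3, x4 ≥ 0.
The minimum-cost mix takes nothing from bone meal, MAP — only ammonium nitrate, potassium sulfate. Binding constraints: nitrogen and sulfur.
So ammonium nitrate = 1.629 kg, potassium sulfate = 1.059 kg.
Objective = 0.55·1.629 + 0.97·1.059 = 1.9232.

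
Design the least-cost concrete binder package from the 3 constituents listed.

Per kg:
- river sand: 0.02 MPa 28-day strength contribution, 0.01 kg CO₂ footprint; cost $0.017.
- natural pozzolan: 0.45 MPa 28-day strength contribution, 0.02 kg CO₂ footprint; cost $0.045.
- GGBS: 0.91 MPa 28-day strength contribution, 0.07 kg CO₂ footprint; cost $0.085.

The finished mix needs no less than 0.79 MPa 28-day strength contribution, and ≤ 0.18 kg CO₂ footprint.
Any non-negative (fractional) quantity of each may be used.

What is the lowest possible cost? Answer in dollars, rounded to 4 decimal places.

Treat it as an LP. Let x1 = kg of river sand, x2 = kg of natural pozzolan, x3 = kg of GGBS.
min 0.017x1 + 0.045x2 + 0.085x3 subject to:
  0.02x1 + 0.45x2 + 0.91x3 ≥ 0.79   (28-day strength contribution)
  0.01x1 + 0.02x2 + 0.07x3 ≤ 0.18   (CO₂ footprint)
  x1, x2, x3 ≥ 0.
The cheapest feasible vertex uses only GGBS; river sand, natural pozzolan are not used. There the 28-day strength contribution constraint is tight.
That vertex is x3 = 0.8681.
Hence cost = 0.085·0.8681 = $0.073789.

$0.0738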